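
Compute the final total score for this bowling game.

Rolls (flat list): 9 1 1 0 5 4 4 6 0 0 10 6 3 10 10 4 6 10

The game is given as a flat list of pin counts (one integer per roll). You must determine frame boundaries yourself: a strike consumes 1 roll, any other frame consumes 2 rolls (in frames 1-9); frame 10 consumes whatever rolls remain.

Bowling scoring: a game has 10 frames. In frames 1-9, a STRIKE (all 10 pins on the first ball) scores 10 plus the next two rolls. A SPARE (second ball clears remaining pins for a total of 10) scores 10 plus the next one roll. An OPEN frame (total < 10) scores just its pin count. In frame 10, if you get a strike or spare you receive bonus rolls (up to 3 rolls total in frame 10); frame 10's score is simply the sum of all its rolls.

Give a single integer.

Frame 1: SPARE (9+1=10). 10 + next roll (1) = 11. Cumulative: 11
Frame 2: OPEN (1+0=1). Cumulative: 12
Frame 3: OPEN (5+4=9). Cumulative: 21
Frame 4: SPARE (4+6=10). 10 + next roll (0) = 10. Cumulative: 31
Frame 5: OPEN (0+0=0). Cumulative: 31
Frame 6: STRIKE. 10 + next two rolls (6+3) = 19. Cumulative: 50
Frame 7: OPEN (6+3=9). Cumulative: 59
Frame 8: STRIKE. 10 + next two rolls (10+4) = 24. Cumulative: 83
Frame 9: STRIKE. 10 + next two rolls (4+6) = 20. Cumulative: 103
Frame 10: SPARE. Sum of all frame-10 rolls (4+6+10) = 20. Cumulative: 123

Answer: 123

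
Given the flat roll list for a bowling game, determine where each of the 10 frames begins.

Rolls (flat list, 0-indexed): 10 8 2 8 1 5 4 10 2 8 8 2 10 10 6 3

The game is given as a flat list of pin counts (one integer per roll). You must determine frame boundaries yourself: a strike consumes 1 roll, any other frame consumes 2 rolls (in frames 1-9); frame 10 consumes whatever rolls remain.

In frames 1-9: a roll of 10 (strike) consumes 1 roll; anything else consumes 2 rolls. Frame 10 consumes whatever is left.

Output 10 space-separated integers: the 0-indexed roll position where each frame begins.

Frame 1 starts at roll index 0: roll=10 (strike), consumes 1 roll
Frame 2 starts at roll index 1: rolls=8,2 (sum=10), consumes 2 rolls
Frame 3 starts at roll index 3: rolls=8,1 (sum=9), consumes 2 rolls
Frame 4 starts at roll index 5: rolls=5,4 (sum=9), consumes 2 rolls
Frame 5 starts at roll index 7: roll=10 (strike), consumes 1 roll
Frame 6 starts at roll index 8: rolls=2,8 (sum=10), consumes 2 rolls
Frame 7 starts at roll index 10: rolls=8,2 (sum=10), consumes 2 rolls
Frame 8 starts at roll index 12: roll=10 (strike), consumes 1 roll
Frame 9 starts at roll index 13: roll=10 (strike), consumes 1 roll
Frame 10 starts at roll index 14: 2 remaining rolls

Answer: 0 1 3 5 7 8 10 12 13 14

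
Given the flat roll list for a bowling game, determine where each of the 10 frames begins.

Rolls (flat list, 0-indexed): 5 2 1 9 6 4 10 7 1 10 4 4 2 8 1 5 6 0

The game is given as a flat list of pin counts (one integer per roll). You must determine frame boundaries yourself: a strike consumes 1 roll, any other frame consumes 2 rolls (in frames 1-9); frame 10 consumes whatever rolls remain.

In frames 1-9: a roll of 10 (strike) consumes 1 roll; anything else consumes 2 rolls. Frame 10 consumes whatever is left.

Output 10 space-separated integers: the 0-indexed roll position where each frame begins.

Frame 1 starts at roll index 0: rolls=5,2 (sum=7), consumes 2 rolls
Frame 2 starts at roll index 2: rolls=1,9 (sum=10), consumes 2 rolls
Frame 3 starts at roll index 4: rolls=6,4 (sum=10), consumes 2 rolls
Frame 4 starts at roll index 6: roll=10 (strike), consumes 1 roll
Frame 5 starts at roll index 7: rolls=7,1 (sum=8), consumes 2 rolls
Frame 6 starts at roll index 9: roll=10 (strike), consumes 1 roll
Frame 7 starts at roll index 10: rolls=4,4 (sum=8), consumes 2 rolls
Frame 8 starts at roll index 12: rolls=2,8 (sum=10), consumes 2 rolls
Frame 9 starts at roll index 14: rolls=1,5 (sum=6), consumes 2 rolls
Frame 10 starts at roll index 16: 2 remaining rolls

Answer: 0 2 4 6 7 9 10 12 14 16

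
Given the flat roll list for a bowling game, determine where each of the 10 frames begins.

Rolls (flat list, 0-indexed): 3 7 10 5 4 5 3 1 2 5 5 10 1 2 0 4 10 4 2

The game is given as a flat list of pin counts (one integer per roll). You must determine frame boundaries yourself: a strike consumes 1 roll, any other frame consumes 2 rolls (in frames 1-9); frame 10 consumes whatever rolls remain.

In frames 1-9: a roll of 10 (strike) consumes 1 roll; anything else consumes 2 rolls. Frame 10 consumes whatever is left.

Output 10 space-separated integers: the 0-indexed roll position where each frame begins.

Answer: 0 2 3 5 7 9 11 12 14 16

Derivation:
Frame 1 starts at roll index 0: rolls=3,7 (sum=10), consumes 2 rolls
Frame 2 starts at roll index 2: roll=10 (strike), consumes 1 roll
Frame 3 starts at roll index 3: rolls=5,4 (sum=9), consumes 2 rolls
Frame 4 starts at roll index 5: rolls=5,3 (sum=8), consumes 2 rolls
Frame 5 starts at roll index 7: rolls=1,2 (sum=3), consumes 2 rolls
Frame 6 starts at roll index 9: rolls=5,5 (sum=10), consumes 2 rolls
Frame 7 starts at roll index 11: roll=10 (strike), consumes 1 roll
Frame 8 starts at roll index 12: rolls=1,2 (sum=3), consumes 2 rolls
Frame 9 starts at roll index 14: rolls=0,4 (sum=4), consumes 2 rolls
Frame 10 starts at roll index 16: 3 remaining rolls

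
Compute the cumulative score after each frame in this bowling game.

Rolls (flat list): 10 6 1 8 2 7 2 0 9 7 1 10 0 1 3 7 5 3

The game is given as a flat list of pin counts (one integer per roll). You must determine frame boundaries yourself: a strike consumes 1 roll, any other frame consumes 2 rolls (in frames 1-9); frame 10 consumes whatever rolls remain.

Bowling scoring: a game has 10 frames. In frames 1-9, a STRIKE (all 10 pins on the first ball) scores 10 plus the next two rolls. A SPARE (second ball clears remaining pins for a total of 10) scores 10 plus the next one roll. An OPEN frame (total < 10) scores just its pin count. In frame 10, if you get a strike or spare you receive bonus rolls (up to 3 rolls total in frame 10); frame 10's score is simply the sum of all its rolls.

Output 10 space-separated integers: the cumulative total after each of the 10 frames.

Frame 1: STRIKE. 10 + next two rolls (6+1) = 17. Cumulative: 17
Frame 2: OPEN (6+1=7). Cumulative: 24
Frame 3: SPARE (8+2=10). 10 + next roll (7) = 17. Cumulative: 41
Frame 4: OPEN (7+2=9). Cumulative: 50
Frame 5: OPEN (0+9=9). Cumulative: 59
Frame 6: OPEN (7+1=8). Cumulative: 67
Frame 7: STRIKE. 10 + next two rolls (0+1) = 11. Cumulative: 78
Frame 8: OPEN (0+1=1). Cumulative: 79
Frame 9: SPARE (3+7=10). 10 + next roll (5) = 15. Cumulative: 94
Frame 10: OPEN. Sum of all frame-10 rolls (5+3) = 8. Cumulative: 102

Answer: 17 24 41 50 59 67 78 79 94 102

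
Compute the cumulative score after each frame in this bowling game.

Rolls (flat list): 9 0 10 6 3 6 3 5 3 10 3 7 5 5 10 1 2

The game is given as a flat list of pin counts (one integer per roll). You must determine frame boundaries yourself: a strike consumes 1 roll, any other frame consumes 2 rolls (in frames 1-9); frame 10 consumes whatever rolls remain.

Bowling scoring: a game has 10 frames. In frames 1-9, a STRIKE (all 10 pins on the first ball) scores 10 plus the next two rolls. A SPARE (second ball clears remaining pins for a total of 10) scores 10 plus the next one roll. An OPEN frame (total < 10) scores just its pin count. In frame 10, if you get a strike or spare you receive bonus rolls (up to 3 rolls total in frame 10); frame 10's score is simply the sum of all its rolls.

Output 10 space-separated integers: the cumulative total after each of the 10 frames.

Frame 1: OPEN (9+0=9). Cumulative: 9
Frame 2: STRIKE. 10 + next two rolls (6+3) = 19. Cumulative: 28
Frame 3: OPEN (6+3=9). Cumulative: 37
Frame 4: OPEN (6+3=9). Cumulative: 46
Frame 5: OPEN (5+3=8). Cumulative: 54
Frame 6: STRIKE. 10 + next two rolls (3+7) = 20. Cumulative: 74
Frame 7: SPARE (3+7=10). 10 + next roll (5) = 15. Cumulative: 89
Frame 8: SPARE (5+5=10). 10 + next roll (10) = 20. Cumulative: 109
Frame 9: STRIKE. 10 + next two rolls (1+2) = 13. Cumulative: 122
Frame 10: OPEN. Sum of all frame-10 rolls (1+2) = 3. Cumulative: 125

Answer: 9 28 37 46 54 74 89 109 122 125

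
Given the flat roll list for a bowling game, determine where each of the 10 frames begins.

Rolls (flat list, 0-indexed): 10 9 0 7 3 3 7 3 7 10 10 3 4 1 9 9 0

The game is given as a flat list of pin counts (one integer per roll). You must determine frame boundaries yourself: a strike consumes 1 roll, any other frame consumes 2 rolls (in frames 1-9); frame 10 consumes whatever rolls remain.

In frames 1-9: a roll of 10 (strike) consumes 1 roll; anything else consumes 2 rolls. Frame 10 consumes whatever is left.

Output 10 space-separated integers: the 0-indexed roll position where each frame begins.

Answer: 0 1 3 5 7 9 10 11 13 15

Derivation:
Frame 1 starts at roll index 0: roll=10 (strike), consumes 1 roll
Frame 2 starts at roll index 1: rolls=9,0 (sum=9), consumes 2 rolls
Frame 3 starts at roll index 3: rolls=7,3 (sum=10), consumes 2 rolls
Frame 4 starts at roll index 5: rolls=3,7 (sum=10), consumes 2 rolls
Frame 5 starts at roll index 7: rolls=3,7 (sum=10), consumes 2 rolls
Frame 6 starts at roll index 9: roll=10 (strike), consumes 1 roll
Frame 7 starts at roll index 10: roll=10 (strike), consumes 1 roll
Frame 8 starts at roll index 11: rolls=3,4 (sum=7), consumes 2 rolls
Frame 9 starts at roll index 13: rolls=1,9 (sum=10), consumes 2 rolls
Frame 10 starts at roll index 15: 2 remaining rolls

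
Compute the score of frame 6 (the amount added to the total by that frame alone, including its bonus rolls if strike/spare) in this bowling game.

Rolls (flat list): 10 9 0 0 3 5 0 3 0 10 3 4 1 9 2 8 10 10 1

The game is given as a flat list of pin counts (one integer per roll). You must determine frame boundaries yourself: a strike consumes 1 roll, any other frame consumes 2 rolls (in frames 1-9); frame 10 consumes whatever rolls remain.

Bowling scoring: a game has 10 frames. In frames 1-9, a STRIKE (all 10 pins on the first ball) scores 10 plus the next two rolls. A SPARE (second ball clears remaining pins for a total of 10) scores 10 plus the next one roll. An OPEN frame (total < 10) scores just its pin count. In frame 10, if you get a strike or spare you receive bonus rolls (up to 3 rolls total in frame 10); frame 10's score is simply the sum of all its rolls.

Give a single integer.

Answer: 17

Derivation:
Frame 1: STRIKE. 10 + next two rolls (9+0) = 19. Cumulative: 19
Frame 2: OPEN (9+0=9). Cumulative: 28
Frame 3: OPEN (0+3=3). Cumulative: 31
Frame 4: OPEN (5+0=5). Cumulative: 36
Frame 5: OPEN (3+0=3). Cumulative: 39
Frame 6: STRIKE. 10 + next two rolls (3+4) = 17. Cumulative: 56
Frame 7: OPEN (3+4=7). Cumulative: 63
Frame 8: SPARE (1+9=10). 10 + next roll (2) = 12. Cumulative: 75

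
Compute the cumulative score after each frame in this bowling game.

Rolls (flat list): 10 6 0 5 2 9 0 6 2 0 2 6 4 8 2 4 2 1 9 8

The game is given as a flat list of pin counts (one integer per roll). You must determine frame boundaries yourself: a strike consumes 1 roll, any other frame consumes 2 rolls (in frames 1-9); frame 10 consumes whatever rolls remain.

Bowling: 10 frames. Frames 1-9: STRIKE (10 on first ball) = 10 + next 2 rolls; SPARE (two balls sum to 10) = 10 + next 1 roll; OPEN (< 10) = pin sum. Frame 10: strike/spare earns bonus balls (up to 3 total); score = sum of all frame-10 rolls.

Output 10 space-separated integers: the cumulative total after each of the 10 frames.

Frame 1: STRIKE. 10 + next two rolls (6+0) = 16. Cumulative: 16
Frame 2: OPEN (6+0=6). Cumulative: 22
Frame 3: OPEN (5+2=7). Cumulative: 29
Frame 4: OPEN (9+0=9). Cumulative: 38
Frame 5: OPEN (6+2=8). Cumulative: 46
Frame 6: OPEN (0+2=2). Cumulative: 48
Frame 7: SPARE (6+4=10). 10 + next roll (8) = 18. Cumulative: 66
Frame 8: SPARE (8+2=10). 10 + next roll (4) = 14. Cumulative: 80
Frame 9: OPEN (4+2=6). Cumulative: 86
Frame 10: SPARE. Sum of all frame-10 rolls (1+9+8) = 18. Cumulative: 104

Answer: 16 22 29 38 46 48 66 80 86 104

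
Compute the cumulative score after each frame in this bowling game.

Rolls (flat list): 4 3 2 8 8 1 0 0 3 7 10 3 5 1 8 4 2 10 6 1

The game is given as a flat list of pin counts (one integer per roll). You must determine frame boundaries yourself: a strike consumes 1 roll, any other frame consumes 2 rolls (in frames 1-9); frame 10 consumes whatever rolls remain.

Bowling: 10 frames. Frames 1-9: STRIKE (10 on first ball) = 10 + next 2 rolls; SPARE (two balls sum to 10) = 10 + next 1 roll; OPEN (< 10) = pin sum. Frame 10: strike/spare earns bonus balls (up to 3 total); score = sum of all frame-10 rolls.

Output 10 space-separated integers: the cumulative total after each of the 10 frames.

Answer: 7 25 34 34 54 72 80 89 95 112

Derivation:
Frame 1: OPEN (4+3=7). Cumulative: 7
Frame 2: SPARE (2+8=10). 10 + next roll (8) = 18. Cumulative: 25
Frame 3: OPEN (8+1=9). Cumulative: 34
Frame 4: OPEN (0+0=0). Cumulative: 34
Frame 5: SPARE (3+7=10). 10 + next roll (10) = 20. Cumulative: 54
Frame 6: STRIKE. 10 + next two rolls (3+5) = 18. Cumulative: 72
Frame 7: OPEN (3+5=8). Cumulative: 80
Frame 8: OPEN (1+8=9). Cumulative: 89
Frame 9: OPEN (4+2=6). Cumulative: 95
Frame 10: STRIKE. Sum of all frame-10 rolls (10+6+1) = 17. Cumulative: 112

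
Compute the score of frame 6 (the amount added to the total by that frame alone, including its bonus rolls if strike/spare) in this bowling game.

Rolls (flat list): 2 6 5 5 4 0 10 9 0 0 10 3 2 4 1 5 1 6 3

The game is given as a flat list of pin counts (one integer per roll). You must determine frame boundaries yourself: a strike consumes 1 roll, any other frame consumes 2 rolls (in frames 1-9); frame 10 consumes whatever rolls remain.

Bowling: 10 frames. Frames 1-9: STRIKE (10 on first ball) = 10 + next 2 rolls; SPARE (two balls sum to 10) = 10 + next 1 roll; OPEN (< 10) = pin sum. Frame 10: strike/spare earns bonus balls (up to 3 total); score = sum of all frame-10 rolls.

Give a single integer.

Frame 1: OPEN (2+6=8). Cumulative: 8
Frame 2: SPARE (5+5=10). 10 + next roll (4) = 14. Cumulative: 22
Frame 3: OPEN (4+0=4). Cumulative: 26
Frame 4: STRIKE. 10 + next two rolls (9+0) = 19. Cumulative: 45
Frame 5: OPEN (9+0=9). Cumulative: 54
Frame 6: SPARE (0+10=10). 10 + next roll (3) = 13. Cumulative: 67
Frame 7: OPEN (3+2=5). Cumulative: 72
Frame 8: OPEN (4+1=5). Cumulative: 77

Answer: 13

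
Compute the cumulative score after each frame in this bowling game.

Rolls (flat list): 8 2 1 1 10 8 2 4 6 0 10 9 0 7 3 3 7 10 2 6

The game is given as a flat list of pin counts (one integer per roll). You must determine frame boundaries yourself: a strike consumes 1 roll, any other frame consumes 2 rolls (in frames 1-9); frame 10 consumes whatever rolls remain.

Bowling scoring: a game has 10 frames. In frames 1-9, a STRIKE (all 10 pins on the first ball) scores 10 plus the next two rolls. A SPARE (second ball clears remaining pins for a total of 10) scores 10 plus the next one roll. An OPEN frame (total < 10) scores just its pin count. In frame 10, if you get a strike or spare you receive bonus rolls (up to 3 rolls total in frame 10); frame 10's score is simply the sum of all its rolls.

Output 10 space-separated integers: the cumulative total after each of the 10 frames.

Frame 1: SPARE (8+2=10). 10 + next roll (1) = 11. Cumulative: 11
Frame 2: OPEN (1+1=2). Cumulative: 13
Frame 3: STRIKE. 10 + next two rolls (8+2) = 20. Cumulative: 33
Frame 4: SPARE (8+2=10). 10 + next roll (4) = 14. Cumulative: 47
Frame 5: SPARE (4+6=10). 10 + next roll (0) = 10. Cumulative: 57
Frame 6: SPARE (0+10=10). 10 + next roll (9) = 19. Cumulative: 76
Frame 7: OPEN (9+0=9). Cumulative: 85
Frame 8: SPARE (7+3=10). 10 + next roll (3) = 13. Cumulative: 98
Frame 9: SPARE (3+7=10). 10 + next roll (10) = 20. Cumulative: 118
Frame 10: STRIKE. Sum of all frame-10 rolls (10+2+6) = 18. Cumulative: 136

Answer: 11 13 33 47 57 76 85 98 118 136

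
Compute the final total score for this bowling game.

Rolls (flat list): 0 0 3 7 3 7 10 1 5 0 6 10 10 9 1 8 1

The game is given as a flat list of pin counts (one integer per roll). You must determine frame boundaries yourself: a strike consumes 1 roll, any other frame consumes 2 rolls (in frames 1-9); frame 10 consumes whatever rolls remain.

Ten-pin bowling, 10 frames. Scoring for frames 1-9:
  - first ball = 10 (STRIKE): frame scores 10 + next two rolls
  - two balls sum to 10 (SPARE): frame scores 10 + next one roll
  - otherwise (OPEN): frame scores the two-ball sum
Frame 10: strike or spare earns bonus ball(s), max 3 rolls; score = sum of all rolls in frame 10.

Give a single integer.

Frame 1: OPEN (0+0=0). Cumulative: 0
Frame 2: SPARE (3+7=10). 10 + next roll (3) = 13. Cumulative: 13
Frame 3: SPARE (3+7=10). 10 + next roll (10) = 20. Cumulative: 33
Frame 4: STRIKE. 10 + next two rolls (1+5) = 16. Cumulative: 49
Frame 5: OPEN (1+5=6). Cumulative: 55
Frame 6: OPEN (0+6=6). Cumulative: 61
Frame 7: STRIKE. 10 + next two rolls (10+9) = 29. Cumulative: 90
Frame 8: STRIKE. 10 + next two rolls (9+1) = 20. Cumulative: 110
Frame 9: SPARE (9+1=10). 10 + next roll (8) = 18. Cumulative: 128
Frame 10: OPEN. Sum of all frame-10 rolls (8+1) = 9. Cumulative: 137

Answer: 137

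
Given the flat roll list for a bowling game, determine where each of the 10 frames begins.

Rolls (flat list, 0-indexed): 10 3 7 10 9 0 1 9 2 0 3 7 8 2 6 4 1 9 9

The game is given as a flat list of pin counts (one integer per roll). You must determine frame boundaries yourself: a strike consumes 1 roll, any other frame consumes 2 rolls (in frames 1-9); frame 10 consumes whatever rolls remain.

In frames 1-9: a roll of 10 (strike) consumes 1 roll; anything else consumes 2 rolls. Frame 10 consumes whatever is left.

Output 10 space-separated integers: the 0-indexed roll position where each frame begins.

Frame 1 starts at roll index 0: roll=10 (strike), consumes 1 roll
Frame 2 starts at roll index 1: rolls=3,7 (sum=10), consumes 2 rolls
Frame 3 starts at roll index 3: roll=10 (strike), consumes 1 roll
Frame 4 starts at roll index 4: rolls=9,0 (sum=9), consumes 2 rolls
Frame 5 starts at roll index 6: rolls=1,9 (sum=10), consumes 2 rolls
Frame 6 starts at roll index 8: rolls=2,0 (sum=2), consumes 2 rolls
Frame 7 starts at roll index 10: rolls=3,7 (sum=10), consumes 2 rolls
Frame 8 starts at roll index 12: rolls=8,2 (sum=10), consumes 2 rolls
Frame 9 starts at roll index 14: rolls=6,4 (sum=10), consumes 2 rolls
Frame 10 starts at roll index 16: 3 remaining rolls

Answer: 0 1 3 4 6 8 10 12 14 16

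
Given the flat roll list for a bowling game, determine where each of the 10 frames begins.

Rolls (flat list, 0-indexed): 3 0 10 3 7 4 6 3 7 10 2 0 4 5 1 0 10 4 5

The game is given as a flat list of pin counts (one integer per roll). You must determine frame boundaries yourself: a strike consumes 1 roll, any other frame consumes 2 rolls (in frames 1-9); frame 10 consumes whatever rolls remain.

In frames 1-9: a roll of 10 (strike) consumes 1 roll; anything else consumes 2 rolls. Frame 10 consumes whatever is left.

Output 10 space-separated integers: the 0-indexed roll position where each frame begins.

Frame 1 starts at roll index 0: rolls=3,0 (sum=3), consumes 2 rolls
Frame 2 starts at roll index 2: roll=10 (strike), consumes 1 roll
Frame 3 starts at roll index 3: rolls=3,7 (sum=10), consumes 2 rolls
Frame 4 starts at roll index 5: rolls=4,6 (sum=10), consumes 2 rolls
Frame 5 starts at roll index 7: rolls=3,7 (sum=10), consumes 2 rolls
Frame 6 starts at roll index 9: roll=10 (strike), consumes 1 roll
Frame 7 starts at roll index 10: rolls=2,0 (sum=2), consumes 2 rolls
Frame 8 starts at roll index 12: rolls=4,5 (sum=9), consumes 2 rolls
Frame 9 starts at roll index 14: rolls=1,0 (sum=1), consumes 2 rolls
Frame 10 starts at roll index 16: 3 remaining rolls

Answer: 0 2 3 5 7 9 10 12 14 16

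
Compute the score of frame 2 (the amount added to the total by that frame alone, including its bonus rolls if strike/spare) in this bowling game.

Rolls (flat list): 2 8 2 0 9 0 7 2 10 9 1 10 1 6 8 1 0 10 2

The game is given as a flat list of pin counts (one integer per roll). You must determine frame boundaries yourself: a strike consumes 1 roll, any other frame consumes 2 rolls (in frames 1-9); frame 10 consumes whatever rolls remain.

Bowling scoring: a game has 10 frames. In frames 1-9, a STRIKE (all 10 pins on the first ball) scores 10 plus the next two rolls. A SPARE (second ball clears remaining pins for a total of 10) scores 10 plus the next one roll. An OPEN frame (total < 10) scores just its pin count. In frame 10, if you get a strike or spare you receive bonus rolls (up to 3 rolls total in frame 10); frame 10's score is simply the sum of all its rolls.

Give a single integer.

Frame 1: SPARE (2+8=10). 10 + next roll (2) = 12. Cumulative: 12
Frame 2: OPEN (2+0=2). Cumulative: 14
Frame 3: OPEN (9+0=9). Cumulative: 23
Frame 4: OPEN (7+2=9). Cumulative: 32

Answer: 2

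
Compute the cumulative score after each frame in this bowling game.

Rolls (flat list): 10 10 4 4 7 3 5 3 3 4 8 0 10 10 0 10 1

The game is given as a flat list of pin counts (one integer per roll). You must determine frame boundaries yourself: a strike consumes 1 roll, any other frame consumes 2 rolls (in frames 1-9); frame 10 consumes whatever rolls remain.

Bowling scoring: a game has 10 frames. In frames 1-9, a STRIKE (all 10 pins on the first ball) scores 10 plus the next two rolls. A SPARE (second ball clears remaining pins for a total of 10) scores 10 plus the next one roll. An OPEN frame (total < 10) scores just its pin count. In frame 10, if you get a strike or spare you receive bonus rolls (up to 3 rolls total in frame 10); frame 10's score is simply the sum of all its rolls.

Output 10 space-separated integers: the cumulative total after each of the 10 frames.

Answer: 24 42 50 65 73 80 88 108 128 139

Derivation:
Frame 1: STRIKE. 10 + next two rolls (10+4) = 24. Cumulative: 24
Frame 2: STRIKE. 10 + next two rolls (4+4) = 18. Cumulative: 42
Frame 3: OPEN (4+4=8). Cumulative: 50
Frame 4: SPARE (7+3=10). 10 + next roll (5) = 15. Cumulative: 65
Frame 5: OPEN (5+3=8). Cumulative: 73
Frame 6: OPEN (3+4=7). Cumulative: 80
Frame 7: OPEN (8+0=8). Cumulative: 88
Frame 8: STRIKE. 10 + next two rolls (10+0) = 20. Cumulative: 108
Frame 9: STRIKE. 10 + next two rolls (0+10) = 20. Cumulative: 128
Frame 10: SPARE. Sum of all frame-10 rolls (0+10+1) = 11. Cumulative: 139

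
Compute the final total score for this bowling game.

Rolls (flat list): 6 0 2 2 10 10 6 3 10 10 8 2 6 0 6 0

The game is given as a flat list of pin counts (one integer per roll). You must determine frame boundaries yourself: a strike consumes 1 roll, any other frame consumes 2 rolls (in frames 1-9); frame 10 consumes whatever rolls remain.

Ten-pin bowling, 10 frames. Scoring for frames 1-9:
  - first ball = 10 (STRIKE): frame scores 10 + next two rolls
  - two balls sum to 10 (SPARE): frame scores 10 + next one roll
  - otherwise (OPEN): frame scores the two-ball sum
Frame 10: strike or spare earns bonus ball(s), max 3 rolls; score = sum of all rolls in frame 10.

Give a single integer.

Answer: 140

Derivation:
Frame 1: OPEN (6+0=6). Cumulative: 6
Frame 2: OPEN (2+2=4). Cumulative: 10
Frame 3: STRIKE. 10 + next two rolls (10+6) = 26. Cumulative: 36
Frame 4: STRIKE. 10 + next two rolls (6+3) = 19. Cumulative: 55
Frame 5: OPEN (6+3=9). Cumulative: 64
Frame 6: STRIKE. 10 + next two rolls (10+8) = 28. Cumulative: 92
Frame 7: STRIKE. 10 + next two rolls (8+2) = 20. Cumulative: 112
Frame 8: SPARE (8+2=10). 10 + next roll (6) = 16. Cumulative: 128
Frame 9: OPEN (6+0=6). Cumulative: 134
Frame 10: OPEN. Sum of all frame-10 rolls (6+0) = 6. Cumulative: 140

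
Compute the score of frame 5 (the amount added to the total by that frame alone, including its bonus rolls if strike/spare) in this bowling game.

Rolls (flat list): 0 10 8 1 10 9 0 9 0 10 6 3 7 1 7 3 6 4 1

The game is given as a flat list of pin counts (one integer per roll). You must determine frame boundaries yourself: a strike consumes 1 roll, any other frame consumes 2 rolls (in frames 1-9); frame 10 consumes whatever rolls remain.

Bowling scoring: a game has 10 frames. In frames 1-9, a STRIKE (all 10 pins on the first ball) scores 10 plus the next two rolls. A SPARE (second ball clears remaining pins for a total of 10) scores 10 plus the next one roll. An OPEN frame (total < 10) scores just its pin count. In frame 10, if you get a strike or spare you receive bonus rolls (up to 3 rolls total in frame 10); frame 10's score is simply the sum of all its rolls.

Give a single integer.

Answer: 9

Derivation:
Frame 1: SPARE (0+10=10). 10 + next roll (8) = 18. Cumulative: 18
Frame 2: OPEN (8+1=9). Cumulative: 27
Frame 3: STRIKE. 10 + next two rolls (9+0) = 19. Cumulative: 46
Frame 4: OPEN (9+0=9). Cumulative: 55
Frame 5: OPEN (9+0=9). Cumulative: 64
Frame 6: STRIKE. 10 + next two rolls (6+3) = 19. Cumulative: 83
Frame 7: OPEN (6+3=9). Cumulative: 92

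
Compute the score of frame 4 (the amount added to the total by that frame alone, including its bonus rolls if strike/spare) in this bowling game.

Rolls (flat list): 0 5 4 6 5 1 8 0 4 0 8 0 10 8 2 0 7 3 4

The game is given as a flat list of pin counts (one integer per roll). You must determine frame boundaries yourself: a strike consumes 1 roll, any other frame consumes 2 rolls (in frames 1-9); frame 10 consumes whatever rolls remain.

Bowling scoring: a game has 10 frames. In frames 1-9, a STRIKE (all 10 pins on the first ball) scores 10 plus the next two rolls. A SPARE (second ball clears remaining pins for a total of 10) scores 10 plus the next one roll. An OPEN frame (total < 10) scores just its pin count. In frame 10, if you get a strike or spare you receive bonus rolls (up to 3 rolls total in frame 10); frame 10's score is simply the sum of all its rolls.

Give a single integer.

Answer: 8

Derivation:
Frame 1: OPEN (0+5=5). Cumulative: 5
Frame 2: SPARE (4+6=10). 10 + next roll (5) = 15. Cumulative: 20
Frame 3: OPEN (5+1=6). Cumulative: 26
Frame 4: OPEN (8+0=8). Cumulative: 34
Frame 5: OPEN (4+0=4). Cumulative: 38
Frame 6: OPEN (8+0=8). Cumulative: 46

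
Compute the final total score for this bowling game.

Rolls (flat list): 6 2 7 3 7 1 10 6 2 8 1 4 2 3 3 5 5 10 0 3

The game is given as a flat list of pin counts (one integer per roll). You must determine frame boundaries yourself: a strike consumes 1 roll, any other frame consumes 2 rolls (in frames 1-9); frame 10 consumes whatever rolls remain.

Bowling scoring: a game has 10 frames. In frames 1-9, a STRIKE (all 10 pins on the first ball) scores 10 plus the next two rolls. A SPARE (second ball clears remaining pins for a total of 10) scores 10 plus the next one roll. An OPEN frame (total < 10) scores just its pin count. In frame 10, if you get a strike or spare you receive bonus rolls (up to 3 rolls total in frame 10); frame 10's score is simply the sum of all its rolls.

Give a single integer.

Answer: 113

Derivation:
Frame 1: OPEN (6+2=8). Cumulative: 8
Frame 2: SPARE (7+3=10). 10 + next roll (7) = 17. Cumulative: 25
Frame 3: OPEN (7+1=8). Cumulative: 33
Frame 4: STRIKE. 10 + next two rolls (6+2) = 18. Cumulative: 51
Frame 5: OPEN (6+2=8). Cumulative: 59
Frame 6: OPEN (8+1=9). Cumulative: 68
Frame 7: OPEN (4+2=6). Cumulative: 74
Frame 8: OPEN (3+3=6). Cumulative: 80
Frame 9: SPARE (5+5=10). 10 + next roll (10) = 20. Cumulative: 100
Frame 10: STRIKE. Sum of all frame-10 rolls (10+0+3) = 13. Cumulative: 113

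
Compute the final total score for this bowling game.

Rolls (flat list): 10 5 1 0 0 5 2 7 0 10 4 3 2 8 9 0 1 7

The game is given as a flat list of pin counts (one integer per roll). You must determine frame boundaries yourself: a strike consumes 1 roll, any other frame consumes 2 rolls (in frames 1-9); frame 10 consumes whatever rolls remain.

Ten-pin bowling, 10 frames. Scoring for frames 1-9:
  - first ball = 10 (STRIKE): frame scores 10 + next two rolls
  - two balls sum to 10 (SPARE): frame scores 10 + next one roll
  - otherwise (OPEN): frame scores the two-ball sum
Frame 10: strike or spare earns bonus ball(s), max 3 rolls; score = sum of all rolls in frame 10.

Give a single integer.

Answer: 96

Derivation:
Frame 1: STRIKE. 10 + next two rolls (5+1) = 16. Cumulative: 16
Frame 2: OPEN (5+1=6). Cumulative: 22
Frame 3: OPEN (0+0=0). Cumulative: 22
Frame 4: OPEN (5+2=7). Cumulative: 29
Frame 5: OPEN (7+0=7). Cumulative: 36
Frame 6: STRIKE. 10 + next two rolls (4+3) = 17. Cumulative: 53
Frame 7: OPEN (4+3=7). Cumulative: 60
Frame 8: SPARE (2+8=10). 10 + next roll (9) = 19. Cumulative: 79
Frame 9: OPEN (9+0=9). Cumulative: 88
Frame 10: OPEN. Sum of all frame-10 rolls (1+7) = 8. Cumulative: 96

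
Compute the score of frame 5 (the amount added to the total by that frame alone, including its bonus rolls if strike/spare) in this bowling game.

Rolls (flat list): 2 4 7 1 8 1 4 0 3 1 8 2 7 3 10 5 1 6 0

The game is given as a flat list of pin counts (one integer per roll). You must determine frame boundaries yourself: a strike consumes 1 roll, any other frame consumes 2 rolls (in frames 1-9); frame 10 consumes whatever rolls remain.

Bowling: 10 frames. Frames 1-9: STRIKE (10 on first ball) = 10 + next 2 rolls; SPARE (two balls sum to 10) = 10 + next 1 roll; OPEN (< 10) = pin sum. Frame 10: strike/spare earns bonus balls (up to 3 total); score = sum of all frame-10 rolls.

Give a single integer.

Frame 1: OPEN (2+4=6). Cumulative: 6
Frame 2: OPEN (7+1=8). Cumulative: 14
Frame 3: OPEN (8+1=9). Cumulative: 23
Frame 4: OPEN (4+0=4). Cumulative: 27
Frame 5: OPEN (3+1=4). Cumulative: 31
Frame 6: SPARE (8+2=10). 10 + next roll (7) = 17. Cumulative: 48
Frame 7: SPARE (7+3=10). 10 + next roll (10) = 20. Cumulative: 68

Answer: 4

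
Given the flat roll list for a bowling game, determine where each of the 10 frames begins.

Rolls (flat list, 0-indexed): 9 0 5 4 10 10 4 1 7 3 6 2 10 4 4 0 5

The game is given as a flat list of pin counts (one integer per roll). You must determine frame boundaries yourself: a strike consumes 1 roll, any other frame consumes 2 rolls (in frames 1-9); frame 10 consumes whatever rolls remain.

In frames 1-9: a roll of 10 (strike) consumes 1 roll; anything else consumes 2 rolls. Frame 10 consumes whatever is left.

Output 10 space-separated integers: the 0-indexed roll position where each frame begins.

Answer: 0 2 4 5 6 8 10 12 13 15

Derivation:
Frame 1 starts at roll index 0: rolls=9,0 (sum=9), consumes 2 rolls
Frame 2 starts at roll index 2: rolls=5,4 (sum=9), consumes 2 rolls
Frame 3 starts at roll index 4: roll=10 (strike), consumes 1 roll
Frame 4 starts at roll index 5: roll=10 (strike), consumes 1 roll
Frame 5 starts at roll index 6: rolls=4,1 (sum=5), consumes 2 rolls
Frame 6 starts at roll index 8: rolls=7,3 (sum=10), consumes 2 rolls
Frame 7 starts at roll index 10: rolls=6,2 (sum=8), consumes 2 rolls
Frame 8 starts at roll index 12: roll=10 (strike), consumes 1 roll
Frame 9 starts at roll index 13: rolls=4,4 (sum=8), consumes 2 rolls
Frame 10 starts at roll index 15: 2 remaining rolls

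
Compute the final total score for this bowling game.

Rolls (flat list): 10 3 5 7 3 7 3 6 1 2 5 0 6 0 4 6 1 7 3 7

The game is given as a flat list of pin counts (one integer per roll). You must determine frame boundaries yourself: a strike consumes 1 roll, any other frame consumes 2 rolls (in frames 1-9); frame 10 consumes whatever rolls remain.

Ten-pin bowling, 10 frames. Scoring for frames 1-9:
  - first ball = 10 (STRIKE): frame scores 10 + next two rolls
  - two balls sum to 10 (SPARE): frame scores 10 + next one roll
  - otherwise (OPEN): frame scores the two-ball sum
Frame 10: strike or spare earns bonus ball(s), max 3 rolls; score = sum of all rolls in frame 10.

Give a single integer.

Answer: 107

Derivation:
Frame 1: STRIKE. 10 + next two rolls (3+5) = 18. Cumulative: 18
Frame 2: OPEN (3+5=8). Cumulative: 26
Frame 3: SPARE (7+3=10). 10 + next roll (7) = 17. Cumulative: 43
Frame 4: SPARE (7+3=10). 10 + next roll (6) = 16. Cumulative: 59
Frame 5: OPEN (6+1=7). Cumulative: 66
Frame 6: OPEN (2+5=7). Cumulative: 73
Frame 7: OPEN (0+6=6). Cumulative: 79
Frame 8: OPEN (0+4=4). Cumulative: 83
Frame 9: OPEN (6+1=7). Cumulative: 90
Frame 10: SPARE. Sum of all frame-10 rolls (7+3+7) = 17. Cumulative: 107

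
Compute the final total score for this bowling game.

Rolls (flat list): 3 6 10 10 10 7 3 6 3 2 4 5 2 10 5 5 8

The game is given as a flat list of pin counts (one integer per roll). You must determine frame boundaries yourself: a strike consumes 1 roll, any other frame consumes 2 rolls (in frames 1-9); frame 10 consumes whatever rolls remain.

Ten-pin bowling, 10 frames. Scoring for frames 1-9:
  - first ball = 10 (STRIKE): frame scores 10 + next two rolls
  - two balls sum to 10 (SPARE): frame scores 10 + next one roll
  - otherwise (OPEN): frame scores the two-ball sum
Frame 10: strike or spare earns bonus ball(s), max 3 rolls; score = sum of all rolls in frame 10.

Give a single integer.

Frame 1: OPEN (3+6=9). Cumulative: 9
Frame 2: STRIKE. 10 + next two rolls (10+10) = 30. Cumulative: 39
Frame 3: STRIKE. 10 + next two rolls (10+7) = 27. Cumulative: 66
Frame 4: STRIKE. 10 + next two rolls (7+3) = 20. Cumulative: 86
Frame 5: SPARE (7+3=10). 10 + next roll (6) = 16. Cumulative: 102
Frame 6: OPEN (6+3=9). Cumulative: 111
Frame 7: OPEN (2+4=6). Cumulative: 117
Frame 8: OPEN (5+2=7). Cumulative: 124
Frame 9: STRIKE. 10 + next two rolls (5+5) = 20. Cumulative: 144
Frame 10: SPARE. Sum of all frame-10 rolls (5+5+8) = 18. Cumulative: 162

Answer: 162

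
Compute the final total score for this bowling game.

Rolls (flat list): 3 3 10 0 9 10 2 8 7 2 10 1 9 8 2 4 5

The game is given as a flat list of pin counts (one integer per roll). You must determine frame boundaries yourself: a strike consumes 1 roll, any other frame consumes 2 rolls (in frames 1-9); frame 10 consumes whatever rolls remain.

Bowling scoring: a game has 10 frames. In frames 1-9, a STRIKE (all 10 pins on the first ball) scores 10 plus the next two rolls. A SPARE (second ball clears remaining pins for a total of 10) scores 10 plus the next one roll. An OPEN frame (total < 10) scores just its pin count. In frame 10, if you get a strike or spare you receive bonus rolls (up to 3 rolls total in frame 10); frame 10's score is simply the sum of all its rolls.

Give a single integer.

Frame 1: OPEN (3+3=6). Cumulative: 6
Frame 2: STRIKE. 10 + next two rolls (0+9) = 19. Cumulative: 25
Frame 3: OPEN (0+9=9). Cumulative: 34
Frame 4: STRIKE. 10 + next two rolls (2+8) = 20. Cumulative: 54
Frame 5: SPARE (2+8=10). 10 + next roll (7) = 17. Cumulative: 71
Frame 6: OPEN (7+2=9). Cumulative: 80
Frame 7: STRIKE. 10 + next two rolls (1+9) = 20. Cumulative: 100
Frame 8: SPARE (1+9=10). 10 + next roll (8) = 18. Cumulative: 118
Frame 9: SPARE (8+2=10). 10 + next roll (4) = 14. Cumulative: 132
Frame 10: OPEN. Sum of all frame-10 rolls (4+5) = 9. Cumulative: 141

Answer: 141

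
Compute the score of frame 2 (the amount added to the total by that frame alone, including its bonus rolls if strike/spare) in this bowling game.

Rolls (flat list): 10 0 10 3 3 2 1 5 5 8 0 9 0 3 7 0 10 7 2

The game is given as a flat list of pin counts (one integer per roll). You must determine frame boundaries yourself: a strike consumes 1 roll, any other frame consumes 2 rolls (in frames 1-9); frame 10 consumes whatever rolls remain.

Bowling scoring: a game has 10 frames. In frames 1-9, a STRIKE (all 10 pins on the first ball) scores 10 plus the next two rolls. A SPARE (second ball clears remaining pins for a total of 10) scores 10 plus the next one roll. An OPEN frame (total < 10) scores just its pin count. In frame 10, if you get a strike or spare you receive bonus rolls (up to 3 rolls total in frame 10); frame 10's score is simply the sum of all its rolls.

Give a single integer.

Answer: 13

Derivation:
Frame 1: STRIKE. 10 + next two rolls (0+10) = 20. Cumulative: 20
Frame 2: SPARE (0+10=10). 10 + next roll (3) = 13. Cumulative: 33
Frame 3: OPEN (3+3=6). Cumulative: 39
Frame 4: OPEN (2+1=3). Cumulative: 42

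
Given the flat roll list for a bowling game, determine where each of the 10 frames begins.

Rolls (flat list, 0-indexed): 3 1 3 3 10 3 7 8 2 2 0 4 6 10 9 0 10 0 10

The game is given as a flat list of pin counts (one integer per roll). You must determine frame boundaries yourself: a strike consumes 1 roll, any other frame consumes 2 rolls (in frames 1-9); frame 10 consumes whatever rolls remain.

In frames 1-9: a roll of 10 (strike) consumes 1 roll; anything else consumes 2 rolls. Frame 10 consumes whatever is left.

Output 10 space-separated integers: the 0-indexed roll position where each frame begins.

Answer: 0 2 4 5 7 9 11 13 14 16

Derivation:
Frame 1 starts at roll index 0: rolls=3,1 (sum=4), consumes 2 rolls
Frame 2 starts at roll index 2: rolls=3,3 (sum=6), consumes 2 rolls
Frame 3 starts at roll index 4: roll=10 (strike), consumes 1 roll
Frame 4 starts at roll index 5: rolls=3,7 (sum=10), consumes 2 rolls
Frame 5 starts at roll index 7: rolls=8,2 (sum=10), consumes 2 rolls
Frame 6 starts at roll index 9: rolls=2,0 (sum=2), consumes 2 rolls
Frame 7 starts at roll index 11: rolls=4,6 (sum=10), consumes 2 rolls
Frame 8 starts at roll index 13: roll=10 (strike), consumes 1 roll
Frame 9 starts at roll index 14: rolls=9,0 (sum=9), consumes 2 rolls
Frame 10 starts at roll index 16: 3 remaining rolls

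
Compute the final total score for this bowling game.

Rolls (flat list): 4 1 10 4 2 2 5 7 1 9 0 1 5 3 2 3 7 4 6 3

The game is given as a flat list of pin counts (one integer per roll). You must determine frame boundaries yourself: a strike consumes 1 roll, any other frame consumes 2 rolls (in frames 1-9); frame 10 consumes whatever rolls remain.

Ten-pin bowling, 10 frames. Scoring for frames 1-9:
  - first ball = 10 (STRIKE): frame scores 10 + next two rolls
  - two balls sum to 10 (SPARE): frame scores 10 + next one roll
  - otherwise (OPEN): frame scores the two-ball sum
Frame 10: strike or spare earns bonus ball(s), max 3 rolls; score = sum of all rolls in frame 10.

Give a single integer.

Answer: 89

Derivation:
Frame 1: OPEN (4+1=5). Cumulative: 5
Frame 2: STRIKE. 10 + next two rolls (4+2) = 16. Cumulative: 21
Frame 3: OPEN (4+2=6). Cumulative: 27
Frame 4: OPEN (2+5=7). Cumulative: 34
Frame 5: OPEN (7+1=8). Cumulative: 42
Frame 6: OPEN (9+0=9). Cumulative: 51
Frame 7: OPEN (1+5=6). Cumulative: 57
Frame 8: OPEN (3+2=5). Cumulative: 62
Frame 9: SPARE (3+7=10). 10 + next roll (4) = 14. Cumulative: 76
Frame 10: SPARE. Sum of all frame-10 rolls (4+6+3) = 13. Cumulative: 89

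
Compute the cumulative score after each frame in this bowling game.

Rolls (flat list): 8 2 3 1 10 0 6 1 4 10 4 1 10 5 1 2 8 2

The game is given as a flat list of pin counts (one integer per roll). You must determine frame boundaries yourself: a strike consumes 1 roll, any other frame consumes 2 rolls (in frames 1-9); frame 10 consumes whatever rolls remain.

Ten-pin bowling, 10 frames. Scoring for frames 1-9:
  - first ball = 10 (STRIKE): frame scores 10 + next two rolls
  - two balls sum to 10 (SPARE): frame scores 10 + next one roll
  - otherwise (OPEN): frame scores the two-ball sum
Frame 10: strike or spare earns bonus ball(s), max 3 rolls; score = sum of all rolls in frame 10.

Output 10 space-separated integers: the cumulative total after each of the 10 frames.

Answer: 13 17 33 39 44 59 64 80 86 98

Derivation:
Frame 1: SPARE (8+2=10). 10 + next roll (3) = 13. Cumulative: 13
Frame 2: OPEN (3+1=4). Cumulative: 17
Frame 3: STRIKE. 10 + next two rolls (0+6) = 16. Cumulative: 33
Frame 4: OPEN (0+6=6). Cumulative: 39
Frame 5: OPEN (1+4=5). Cumulative: 44
Frame 6: STRIKE. 10 + next two rolls (4+1) = 15. Cumulative: 59
Frame 7: OPEN (4+1=5). Cumulative: 64
Frame 8: STRIKE. 10 + next two rolls (5+1) = 16. Cumulative: 80
Frame 9: OPEN (5+1=6). Cumulative: 86
Frame 10: SPARE. Sum of all frame-10 rolls (2+8+2) = 12. Cumulative: 98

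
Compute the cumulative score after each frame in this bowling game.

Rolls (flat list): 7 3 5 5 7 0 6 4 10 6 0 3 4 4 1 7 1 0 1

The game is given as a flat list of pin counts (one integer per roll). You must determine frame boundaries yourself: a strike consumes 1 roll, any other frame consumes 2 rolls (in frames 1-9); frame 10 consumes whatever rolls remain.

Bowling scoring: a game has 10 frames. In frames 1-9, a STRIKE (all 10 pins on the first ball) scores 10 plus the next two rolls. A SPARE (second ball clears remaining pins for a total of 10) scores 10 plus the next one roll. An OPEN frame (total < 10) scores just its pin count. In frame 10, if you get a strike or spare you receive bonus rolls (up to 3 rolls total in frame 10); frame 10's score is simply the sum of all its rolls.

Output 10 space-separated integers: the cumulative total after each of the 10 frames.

Frame 1: SPARE (7+3=10). 10 + next roll (5) = 15. Cumulative: 15
Frame 2: SPARE (5+5=10). 10 + next roll (7) = 17. Cumulative: 32
Frame 3: OPEN (7+0=7). Cumulative: 39
Frame 4: SPARE (6+4=10). 10 + next roll (10) = 20. Cumulative: 59
Frame 5: STRIKE. 10 + next two rolls (6+0) = 16. Cumulative: 75
Frame 6: OPEN (6+0=6). Cumulative: 81
Frame 7: OPEN (3+4=7). Cumulative: 88
Frame 8: OPEN (4+1=5). Cumulative: 93
Frame 9: OPEN (7+1=8). Cumulative: 101
Frame 10: OPEN. Sum of all frame-10 rolls (0+1) = 1. Cumulative: 102

Answer: 15 32 39 59 75 81 88 93 101 102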